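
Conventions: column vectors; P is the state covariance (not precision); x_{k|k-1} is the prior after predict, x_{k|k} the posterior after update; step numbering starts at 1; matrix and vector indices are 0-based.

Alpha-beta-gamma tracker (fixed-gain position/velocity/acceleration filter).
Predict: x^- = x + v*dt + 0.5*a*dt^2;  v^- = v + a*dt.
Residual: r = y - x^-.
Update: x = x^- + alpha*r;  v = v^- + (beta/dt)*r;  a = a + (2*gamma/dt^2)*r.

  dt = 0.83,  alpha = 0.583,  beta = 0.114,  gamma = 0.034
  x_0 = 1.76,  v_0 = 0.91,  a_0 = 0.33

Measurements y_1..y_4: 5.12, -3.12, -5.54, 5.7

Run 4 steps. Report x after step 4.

x_post = 1.9159

step 1: x_pred=2.6290  r=2.4910  x^+=4.0812  v^+=1.5260  a^+=0.5759
step 2: x_pred=5.5462  r=-8.6662  x^+=0.4938  v^+=0.8137  a^+=-0.2795
step 3: x_pred=1.0729  r=-6.6129  x^+=-2.7824  v^+=-0.3266  a^+=-0.9323
step 4: x_pred=-3.3746  r=9.0746  x^+=1.9159  v^+=0.1460  a^+=-0.0366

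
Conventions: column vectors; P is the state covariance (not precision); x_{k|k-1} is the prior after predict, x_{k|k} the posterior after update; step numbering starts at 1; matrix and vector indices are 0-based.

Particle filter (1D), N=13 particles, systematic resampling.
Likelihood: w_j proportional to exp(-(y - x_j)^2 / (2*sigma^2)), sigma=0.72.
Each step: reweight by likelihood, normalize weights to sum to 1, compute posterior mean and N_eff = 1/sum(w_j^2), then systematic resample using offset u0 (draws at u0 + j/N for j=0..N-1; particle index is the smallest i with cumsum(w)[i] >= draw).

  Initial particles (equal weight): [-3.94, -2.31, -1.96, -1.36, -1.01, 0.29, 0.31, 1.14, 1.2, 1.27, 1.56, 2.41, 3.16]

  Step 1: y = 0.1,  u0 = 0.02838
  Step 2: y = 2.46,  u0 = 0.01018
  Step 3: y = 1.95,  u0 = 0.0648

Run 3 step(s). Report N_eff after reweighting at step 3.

step 1: w=[0.0000, 0.0011, 0.0048, 0.0372, 0.0885, 0.2806, 0.2784, 0.1024, 0.0904, 0.0776, 0.0372, 0.0017, 0.0000]  mean=0.4017  Neff=5.2197  idx=[3, 4, 5, 5, 5, 6, 6, 6, 6, 7, 8, 8, 9]
step 2: w=[0.0000, 0.0000, 0.0112, 0.0112, 0.0112, 0.0122, 0.0122, 0.0122, 0.0122, 0.1956, 0.2271, 0.2271, 0.2680]  mean=1.1332  Neff=4.6688  idx=[2, 9, 9, 9, 10, 10, 10, 11, 11, 11, 12, 12, 12]
step 3: w=[0.0099, 0.0751, 0.0751, 0.0751, 0.0822, 0.0822, 0.0822, 0.0822, 0.0822, 0.0822, 0.0905, 0.0905, 0.0905]  mean=1.1965  Neff=12.1735  idx=[1, 2, 3, 4, 5, 6, 7, 8, 9, 10, 11, 12, 12]

N_eff = 12.1735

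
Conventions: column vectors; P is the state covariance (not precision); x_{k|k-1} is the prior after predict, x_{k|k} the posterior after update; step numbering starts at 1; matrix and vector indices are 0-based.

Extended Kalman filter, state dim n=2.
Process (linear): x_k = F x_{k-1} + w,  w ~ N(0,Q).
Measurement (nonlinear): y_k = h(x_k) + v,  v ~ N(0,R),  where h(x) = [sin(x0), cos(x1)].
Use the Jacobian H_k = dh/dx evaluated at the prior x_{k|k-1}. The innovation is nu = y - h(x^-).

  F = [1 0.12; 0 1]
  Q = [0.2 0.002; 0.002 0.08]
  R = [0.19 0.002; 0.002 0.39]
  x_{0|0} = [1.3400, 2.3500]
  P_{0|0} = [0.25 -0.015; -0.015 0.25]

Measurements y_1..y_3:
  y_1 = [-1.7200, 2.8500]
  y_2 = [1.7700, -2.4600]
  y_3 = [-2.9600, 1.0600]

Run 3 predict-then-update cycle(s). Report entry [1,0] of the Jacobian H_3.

H_jac[1,0] = 0.0000

step 1: x^-=[1.6220, 2.3500]  P^-=[0.4500 0.0170; 0.0170 0.3300]  H_jac=[-0.0512 0.0000; 0.0000 -0.7115]  S=[0.1912 0.0026; 0.0026 0.5570]  K=[-0.1202 -0.0211; 0.0012 -0.4215]  nu=[-2.7187, 3.5527]  x^+=[1.8736, 0.8492]  P^+=[0.4470 0.0119; 0.0119 0.2310]
step 2: x^-=[1.9755, 0.8492]  P^-=[0.6532 0.0417; 0.0417 0.3110]  H_jac=[-0.3938 0.0000; 0.0000 -0.7508]  S=[0.2913 0.0143; 0.0143 0.5653]  K=[-0.8814 -0.0330; -0.0361 -0.4122]  nu=[0.8508, -3.1206]  x^+=[1.3286, 2.1047]  P^+=[0.4255 0.0195; 0.0195 0.2142]
step 3: x^-=[1.5812, 2.1047]  P^-=[0.6332 0.0472; 0.0472 0.2942]  H_jac=[-0.0104 0.0000; 0.0000 -0.8608]  S=[0.1901 0.0024; 0.0024 0.6080]  K=[-0.0339 -0.0667; 0.0027 -0.4165]  nu=[-3.9599, 1.5689]  x^+=[1.6106, 1.4404]  P^+=[0.6303 0.0303; 0.0303 0.1887]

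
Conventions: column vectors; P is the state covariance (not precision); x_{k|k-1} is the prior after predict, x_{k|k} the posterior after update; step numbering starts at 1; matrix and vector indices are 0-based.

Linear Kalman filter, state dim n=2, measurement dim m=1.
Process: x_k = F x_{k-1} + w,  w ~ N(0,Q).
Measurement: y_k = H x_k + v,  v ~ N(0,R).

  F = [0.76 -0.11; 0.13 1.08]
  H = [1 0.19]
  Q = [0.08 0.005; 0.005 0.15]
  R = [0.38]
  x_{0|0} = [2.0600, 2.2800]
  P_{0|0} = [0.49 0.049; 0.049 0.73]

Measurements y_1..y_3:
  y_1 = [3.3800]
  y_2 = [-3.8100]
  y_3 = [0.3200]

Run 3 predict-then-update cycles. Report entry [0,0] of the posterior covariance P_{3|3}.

step 1: x^-=[1.3148, 2.7302]  P^-=[0.3637 0.0062; 0.0062 1.0235]  S=[0.7830]  K=[0.4660; 0.2563]  nu=[1.5465]  x^+=[2.0354, 3.1266]  P^+=[0.1937 -0.0873; -0.0873 0.9721]
step 2: x^-=[1.2030, 3.6413]  P^-=[0.2182 -0.1618; -0.1618 1.2626]  S=[0.5823]  K=[0.3220; 0.1342]  nu=[-5.7048]  x^+=[-0.6337, 2.8758]  P^+=[0.1579 -0.1869; -0.1869 1.2521]
step 3: x^-=[-0.7979, 3.0235]  P^-=[0.2176 -0.2789; -0.2789 1.5606]  S=[0.5479]  K=[0.3004; 0.0322]  nu=[0.5435]  x^+=[-0.6347, 3.0410]  P^+=[0.1681 -0.2842; -0.2842 1.5601]

P_post[0,0] = 0.1681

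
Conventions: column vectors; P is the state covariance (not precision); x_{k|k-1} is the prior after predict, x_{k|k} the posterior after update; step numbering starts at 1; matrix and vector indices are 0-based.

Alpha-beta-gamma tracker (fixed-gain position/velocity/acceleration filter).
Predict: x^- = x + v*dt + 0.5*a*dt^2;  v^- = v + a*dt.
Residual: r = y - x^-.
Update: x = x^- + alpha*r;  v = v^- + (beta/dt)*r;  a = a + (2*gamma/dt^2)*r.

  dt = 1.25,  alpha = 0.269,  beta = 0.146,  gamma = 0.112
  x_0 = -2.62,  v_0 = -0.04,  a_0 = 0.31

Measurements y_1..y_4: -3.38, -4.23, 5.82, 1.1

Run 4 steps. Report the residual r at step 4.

resid = -0.7609

step 1: x_pred=-2.4278  r=-0.9522  x^+=-2.6840  v^+=0.2363  a^+=0.1735
step 2: x_pred=-2.2531  r=-1.9769  x^+=-2.7849  v^+=0.2222  a^+=-0.1099
step 3: x_pred=-2.5929  r=8.4129  x^+=-0.3298  v^+=1.0675  a^+=1.0962
step 4: x_pred=1.8609  r=-0.7609  x^+=1.6562  v^+=2.3488  a^+=0.9871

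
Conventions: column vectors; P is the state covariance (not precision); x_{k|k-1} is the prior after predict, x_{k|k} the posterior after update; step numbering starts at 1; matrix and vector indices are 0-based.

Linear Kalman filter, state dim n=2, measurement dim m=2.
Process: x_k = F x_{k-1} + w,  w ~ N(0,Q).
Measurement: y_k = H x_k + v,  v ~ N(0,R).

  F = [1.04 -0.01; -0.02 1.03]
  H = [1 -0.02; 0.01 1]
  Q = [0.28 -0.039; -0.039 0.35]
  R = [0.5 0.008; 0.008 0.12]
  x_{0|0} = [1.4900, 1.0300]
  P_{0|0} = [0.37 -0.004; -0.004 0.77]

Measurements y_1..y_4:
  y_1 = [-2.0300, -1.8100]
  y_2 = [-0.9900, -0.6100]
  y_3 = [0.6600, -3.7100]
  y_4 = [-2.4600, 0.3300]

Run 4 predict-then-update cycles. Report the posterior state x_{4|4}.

step 1: x^-=[1.5393, 1.0311]  P^-=[0.6804 -0.0589; -0.0589 1.1672]  S=[1.1832 -0.0674; -0.0674 1.2861]  K=[0.5754 -0.0103; -0.0179 0.9062]  nu=[-3.5487, -2.8565]  x^+=[-0.4732, -1.4939]  P^+=[0.2876 0.0005; 0.0005 0.1086]
step 2: x^-=[-0.4772, -1.5293]  P^-=[0.5911 -0.0456; -0.0456 0.4653]  S=[1.0931 -0.0410; -0.0410 0.5844]  K=[0.5405 -0.0300; -0.0205 0.7939]  nu=[-0.5434, 0.9241]  x^+=[-0.7986, -0.7845]  P^+=[0.2700 -0.0020; -0.0020 0.0951]
step 3: x^-=[-0.8227, -0.7921]  P^-=[0.5720 -0.0477; -0.0477 0.4511]  S=[1.0741 -0.0430; -0.0430 0.5702]  K=[0.5321 -0.0335; -0.0212 0.7887]  nu=[1.4668, -2.9097]  x^+=[0.0553, -3.1181]  P^+=[0.2657 -0.0024; -0.0024 0.0945]
step 4: x^-=[0.0887, -3.2127]  P^-=[0.5675 -0.0481; -0.0481 0.4505]  S=[1.0696 -0.0434; -0.0434 0.5696]  K=[0.5301 -0.0341; -0.0214 0.7884]  nu=[-2.6130, 3.5418]  x^+=[-1.4170, -0.3644]  P^+=[0.2647 -0.0025; -0.0025 0.0945]

x_post = [-1.4170, -0.3644]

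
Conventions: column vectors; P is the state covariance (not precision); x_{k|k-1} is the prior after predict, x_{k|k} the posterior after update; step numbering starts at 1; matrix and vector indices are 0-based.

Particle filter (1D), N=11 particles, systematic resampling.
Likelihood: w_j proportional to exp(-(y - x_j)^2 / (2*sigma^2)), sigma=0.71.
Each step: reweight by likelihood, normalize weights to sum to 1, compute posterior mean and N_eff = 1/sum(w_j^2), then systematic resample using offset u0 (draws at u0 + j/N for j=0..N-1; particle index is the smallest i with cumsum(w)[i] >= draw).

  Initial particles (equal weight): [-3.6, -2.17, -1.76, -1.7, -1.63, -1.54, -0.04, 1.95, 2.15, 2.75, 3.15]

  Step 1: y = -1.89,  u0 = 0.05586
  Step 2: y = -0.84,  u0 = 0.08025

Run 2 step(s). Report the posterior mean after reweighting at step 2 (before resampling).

post_mean = -1.6883

step 1: w=[0.0115, 0.1934, 0.2056, 0.2017, 0.1955, 0.1852, 0.0070, 0.0000, 0.0000, 0.0000, 0.0000]  mean=-1.7701  Neff=5.1789  idx=[1, 1, 2, 2, 3, 3, 3, 4, 4, 5, 5]
step 2: w=[0.0349, 0.0349, 0.0871, 0.0871, 0.0969, 0.0969, 0.0969, 0.1086, 0.1086, 0.1241, 0.1241]  mean=-1.6883  Neff=9.9855  idx=[2, 3, 4, 5, 6, 7, 7, 8, 9, 10, 10]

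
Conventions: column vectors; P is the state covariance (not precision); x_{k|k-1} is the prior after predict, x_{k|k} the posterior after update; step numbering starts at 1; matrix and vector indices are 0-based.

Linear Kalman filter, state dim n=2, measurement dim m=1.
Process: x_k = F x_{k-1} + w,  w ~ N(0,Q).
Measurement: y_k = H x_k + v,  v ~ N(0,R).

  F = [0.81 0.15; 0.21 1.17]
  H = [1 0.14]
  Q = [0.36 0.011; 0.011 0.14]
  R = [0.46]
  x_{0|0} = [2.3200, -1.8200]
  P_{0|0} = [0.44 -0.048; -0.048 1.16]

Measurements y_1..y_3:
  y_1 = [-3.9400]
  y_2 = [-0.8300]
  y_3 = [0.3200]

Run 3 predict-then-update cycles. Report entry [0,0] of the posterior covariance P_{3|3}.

P_post[0,0] = 0.2421

step 1: x^-=[1.6062, -1.6422]  P^-=[0.6631 0.2424; 0.2424 1.7237]  S=[1.2248]  K=[0.5691; 0.3950]  nu=[-5.3163]  x^+=[-1.4195, -3.7419]  P^+=[0.2664 -0.0329; -0.0329 1.5327]
step 2: x^-=[-1.7110, -4.6762]  P^-=[0.5613 0.2931; 0.2931 2.2337]  S=[1.1471]  K=[0.5251; 0.5281]  nu=[1.5357]  x^+=[-0.9047, -3.8651]  P^+=[0.2450 -0.0250; -0.0250 1.9137]
step 3: x^-=[-1.3126, -4.7122]  P^-=[0.5577 0.3641; 0.3641 2.7582]  S=[1.1737]  K=[0.5186; 0.6392]  nu=[2.2923]  x^+=[-0.1238, -3.2470]  P^+=[0.2421 -0.0250; -0.0250 2.2787]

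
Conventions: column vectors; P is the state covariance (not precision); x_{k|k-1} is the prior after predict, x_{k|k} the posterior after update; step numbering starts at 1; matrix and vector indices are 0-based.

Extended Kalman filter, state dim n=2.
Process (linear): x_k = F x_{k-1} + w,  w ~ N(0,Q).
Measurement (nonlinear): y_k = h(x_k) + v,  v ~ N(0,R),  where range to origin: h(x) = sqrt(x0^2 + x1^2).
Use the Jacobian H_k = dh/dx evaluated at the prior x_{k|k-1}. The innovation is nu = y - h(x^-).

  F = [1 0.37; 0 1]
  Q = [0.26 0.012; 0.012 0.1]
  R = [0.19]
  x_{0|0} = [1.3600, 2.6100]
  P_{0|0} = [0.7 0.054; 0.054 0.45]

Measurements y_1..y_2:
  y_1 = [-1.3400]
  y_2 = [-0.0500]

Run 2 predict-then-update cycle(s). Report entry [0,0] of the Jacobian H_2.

H_jac[0,0] = -0.9590

step 1: x^-=[2.3257, 2.6100]  P^-=[1.0616 0.2325; 0.2325 0.5500]  H_jac=[0.6653 0.7466]  S=[1.1974]  K=[0.7348; 0.4721]  nu=[-4.8359]  x^+=[-1.2276, 0.3269]  P^+=[0.4151 -0.1829; -0.1829 0.2831]
step 2: x^-=[-1.1067, 0.3269]  P^-=[0.5785 -0.0661; -0.0661 0.3831]  H_jac=[-0.9590 0.2833]  S=[0.7888]  K=[-0.7271; 0.2180]  nu=[-1.2039]  x^+=[-0.2312, 0.0644]  P^+=[0.1615 0.0589; 0.0589 0.3456]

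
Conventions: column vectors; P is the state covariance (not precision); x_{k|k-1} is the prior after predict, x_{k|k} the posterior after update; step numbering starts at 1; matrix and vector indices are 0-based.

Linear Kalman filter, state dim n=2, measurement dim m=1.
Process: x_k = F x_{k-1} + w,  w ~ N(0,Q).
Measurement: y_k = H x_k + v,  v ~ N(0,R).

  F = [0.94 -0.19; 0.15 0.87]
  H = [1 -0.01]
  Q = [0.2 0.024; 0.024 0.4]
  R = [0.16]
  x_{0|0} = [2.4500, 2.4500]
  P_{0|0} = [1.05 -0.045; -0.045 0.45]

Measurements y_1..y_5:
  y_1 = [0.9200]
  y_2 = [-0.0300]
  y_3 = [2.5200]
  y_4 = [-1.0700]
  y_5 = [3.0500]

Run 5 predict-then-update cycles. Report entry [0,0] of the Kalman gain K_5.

step 1: x^-=[1.8375, 2.4990]  P^-=[1.1601 0.0621; 0.0621 0.7525]  S=[1.3189]  K=[0.8791; 0.0414]  nu=[-0.8925]  x^+=[1.0529, 2.4620]  P^+=[0.1408 0.0141; 0.0141 0.7502]
step 2: x^-=[0.5219, 2.2999]  P^-=[0.3464 -0.0690; -0.0690 0.9747]  S=[0.5079]  K=[0.6834; -0.1551]  nu=[-0.5289]  x^+=[0.1604, 2.3819]  P^+=[0.1092 -0.0152; -0.0152 0.9625]
step 3: x^-=[-0.3018, 2.0963]  P^-=[0.3367 -0.1317; -0.1317 1.1270]  S=[0.4994]  K=[0.6768; -0.2863]  nu=[2.8427]  x^+=[1.6221, 1.2826]  P^+=[0.1079 -0.0349; -0.0349 1.0861]
step 4: x^-=[1.2811, 1.3592]  P^-=[0.3471 -0.1679; -0.1679 1.2154]  S=[0.5105]  K=[0.6831; -0.3527]  nu=[-2.3375]  x^+=[-0.3156, 2.1835]  P^+=[0.1088 -0.0449; -0.0449 1.1519]
step 5: x^-=[-0.7115, 1.8523]  P^-=[0.3538 -0.1865; -0.1865 1.2626]  S=[0.5177]  K=[0.6871; -0.3847]  nu=[3.7801]  x^+=[1.8856, 0.3982]  P^+=[0.1094 -0.0497; -0.0497 1.1860]

K[0,0] = 0.6871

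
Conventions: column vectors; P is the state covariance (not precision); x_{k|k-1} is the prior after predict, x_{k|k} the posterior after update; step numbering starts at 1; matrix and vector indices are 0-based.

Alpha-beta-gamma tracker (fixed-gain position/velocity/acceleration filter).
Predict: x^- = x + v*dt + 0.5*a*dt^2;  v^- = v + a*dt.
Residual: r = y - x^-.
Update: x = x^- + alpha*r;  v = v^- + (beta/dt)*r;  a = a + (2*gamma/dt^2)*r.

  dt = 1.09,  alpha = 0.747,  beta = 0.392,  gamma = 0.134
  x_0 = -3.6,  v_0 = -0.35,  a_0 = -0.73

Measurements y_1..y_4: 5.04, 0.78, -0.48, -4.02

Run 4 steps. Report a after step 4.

a_post = -1.9183

step 1: x_pred=-4.4152  r=9.4552  x^+=2.6478  v^+=2.2547  a^+=1.4028
step 2: x_pred=5.9388  r=-5.1588  x^+=2.0852  v^+=1.9285  a^+=0.2391
step 3: x_pred=4.3293  r=-4.8093  x^+=0.7367  v^+=0.4596  a^+=-0.8457
step 4: x_pred=0.7353  r=-4.7553  x^+=-2.8169  v^+=-2.1724  a^+=-1.9183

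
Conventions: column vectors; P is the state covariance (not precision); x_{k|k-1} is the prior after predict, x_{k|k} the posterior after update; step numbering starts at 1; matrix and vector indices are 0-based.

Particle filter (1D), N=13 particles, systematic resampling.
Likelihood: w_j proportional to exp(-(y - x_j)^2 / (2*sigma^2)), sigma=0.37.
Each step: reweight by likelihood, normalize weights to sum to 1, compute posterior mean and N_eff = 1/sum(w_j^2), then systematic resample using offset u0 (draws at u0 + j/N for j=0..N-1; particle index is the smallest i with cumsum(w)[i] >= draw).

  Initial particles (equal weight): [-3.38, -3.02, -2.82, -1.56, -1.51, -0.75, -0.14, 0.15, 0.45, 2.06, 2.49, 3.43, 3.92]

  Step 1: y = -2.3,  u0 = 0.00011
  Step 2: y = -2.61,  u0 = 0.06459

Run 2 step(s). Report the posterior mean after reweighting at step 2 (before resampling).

step 1: w=[0.0182, 0.1943, 0.4806, 0.1746, 0.1321, 0.0002, 0.0000, 0.0000, 0.0000, 0.0000, 0.0000, 0.0000, 0.0000]  mean=-2.4756  Neff=3.1546  idx=[0, 1, 1, 2, 2, 2, 2, 2, 2, 2, 3, 3, 4]
step 2: w=[0.0159, 0.0751, 0.0751, 0.1182, 0.1182, 0.1182, 0.1182, 0.1182, 0.1182, 0.1182, 0.0025, 0.0025, 0.0017]  mean=-2.8505  Neff=9.1485  idx=[1, 2, 3, 4, 4, 5, 6, 6, 7, 7, 8, 9, 9]

post_mean = -2.8505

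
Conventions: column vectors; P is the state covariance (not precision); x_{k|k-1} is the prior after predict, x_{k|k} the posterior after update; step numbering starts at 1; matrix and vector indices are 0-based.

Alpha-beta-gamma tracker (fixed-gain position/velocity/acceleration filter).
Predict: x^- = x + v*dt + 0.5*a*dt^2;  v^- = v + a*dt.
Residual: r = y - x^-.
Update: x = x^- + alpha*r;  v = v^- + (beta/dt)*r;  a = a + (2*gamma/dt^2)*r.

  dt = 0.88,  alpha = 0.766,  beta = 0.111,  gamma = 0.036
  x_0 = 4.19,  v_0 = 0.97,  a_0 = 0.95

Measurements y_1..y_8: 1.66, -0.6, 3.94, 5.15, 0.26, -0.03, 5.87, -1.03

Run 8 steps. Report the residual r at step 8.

step 1: x_pred=5.4114  r=-3.7514  x^+=2.5378  v^+=1.3328  a^+=0.6012
step 2: x_pred=3.9435  r=-4.5435  x^+=0.4632  v^+=1.2888  a^+=0.1788
step 3: x_pred=1.6665  r=2.2735  x^+=3.4080  v^+=1.7329  a^+=0.3902
step 4: x_pred=5.0840  r=0.0660  x^+=5.1346  v^+=2.0845  a^+=0.3963
step 5: x_pred=7.1224  r=-6.8624  x^+=1.8658  v^+=1.5677  a^+=-0.2417
step 6: x_pred=3.1517  r=-3.1817  x^+=0.7145  v^+=0.9536  a^+=-0.5376
step 7: x_pred=1.3456  r=4.5244  x^+=4.8113  v^+=1.0512  a^+=-0.1169
step 8: x_pred=5.6911  r=-6.7211  x^+=0.5427  v^+=0.1006  a^+=-0.7418

resid = -6.7211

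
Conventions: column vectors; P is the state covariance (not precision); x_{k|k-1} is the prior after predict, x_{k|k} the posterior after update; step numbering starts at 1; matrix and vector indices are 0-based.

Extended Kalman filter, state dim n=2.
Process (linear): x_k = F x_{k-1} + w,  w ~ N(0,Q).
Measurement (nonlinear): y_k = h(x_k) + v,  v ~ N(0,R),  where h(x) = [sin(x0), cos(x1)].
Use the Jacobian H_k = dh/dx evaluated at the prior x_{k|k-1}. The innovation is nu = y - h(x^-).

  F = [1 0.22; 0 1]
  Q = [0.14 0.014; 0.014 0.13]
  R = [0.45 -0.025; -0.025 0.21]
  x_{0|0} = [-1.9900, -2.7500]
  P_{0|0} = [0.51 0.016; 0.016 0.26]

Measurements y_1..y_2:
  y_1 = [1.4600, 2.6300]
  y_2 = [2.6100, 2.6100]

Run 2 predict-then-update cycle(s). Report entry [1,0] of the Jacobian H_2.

H_jac[1,0] = 0.0000

step 1: x^-=[-2.5950, -2.7500]  P^-=[0.6696 0.0872; 0.0872 0.3900]  H_jac=[-0.8543 0.0000; 0.0000 0.3817]  S=[0.9387 -0.0534; -0.0534 0.2668]  K=[-0.6093 0.0027; -0.0482 0.5482]  nu=[1.9798, 3.5543]  x^+=[-3.7915, -0.8967]  P^+=[0.3210 0.0414; 0.0414 0.3048]
step 2: x^-=[-3.9888, -0.8967]  P^-=[0.4940 0.1225; 0.1225 0.4348]  H_jac=[-0.6621 0.0000; 0.0000 0.7813]  S=[0.6665 -0.0883; -0.0883 0.4754]  K=[-0.4757 0.1129; -0.0276 0.7094]  nu=[1.8606, 1.9858]  x^+=[-4.6498, 0.4607]  P^+=[0.3276 0.0456; 0.0456 0.1916]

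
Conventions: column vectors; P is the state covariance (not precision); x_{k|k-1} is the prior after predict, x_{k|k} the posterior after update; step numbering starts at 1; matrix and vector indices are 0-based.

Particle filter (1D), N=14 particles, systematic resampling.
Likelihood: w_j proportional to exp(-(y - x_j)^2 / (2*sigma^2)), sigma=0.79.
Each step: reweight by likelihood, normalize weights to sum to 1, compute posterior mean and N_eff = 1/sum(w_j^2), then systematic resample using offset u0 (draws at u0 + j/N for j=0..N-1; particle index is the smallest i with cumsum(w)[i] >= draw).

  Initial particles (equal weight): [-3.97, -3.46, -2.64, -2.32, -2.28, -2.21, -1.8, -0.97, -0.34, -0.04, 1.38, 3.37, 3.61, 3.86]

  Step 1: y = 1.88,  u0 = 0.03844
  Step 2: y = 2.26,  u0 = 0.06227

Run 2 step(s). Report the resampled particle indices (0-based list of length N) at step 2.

resampled_idx = [1, 2, 3, 4, 4, 5, 6, 7, 7, 8, 9, 10, 11, 13]

step 1: w=[0.0000, 0.0000, 0.0000, 0.0000, 0.0000, 0.0000, 0.0000, 0.0012, 0.0161, 0.0437, 0.6852, 0.1414, 0.0761, 0.0362]  mean=1.8281  Neff=2.0048  idx=[9, 10, 10, 10, 10, 10, 10, 10, 10, 10, 11, 11, 12, 13]
step 2: w=[0.0024, 0.0902, 0.0902, 0.0902, 0.0902, 0.0902, 0.0902, 0.0902, 0.0902, 0.0902, 0.0625, 0.0625, 0.0390, 0.0216]  mean=1.7658  Neff=12.0386  idx=[1, 2, 3, 4, 4, 5, 6, 7, 7, 8, 9, 10, 11, 13]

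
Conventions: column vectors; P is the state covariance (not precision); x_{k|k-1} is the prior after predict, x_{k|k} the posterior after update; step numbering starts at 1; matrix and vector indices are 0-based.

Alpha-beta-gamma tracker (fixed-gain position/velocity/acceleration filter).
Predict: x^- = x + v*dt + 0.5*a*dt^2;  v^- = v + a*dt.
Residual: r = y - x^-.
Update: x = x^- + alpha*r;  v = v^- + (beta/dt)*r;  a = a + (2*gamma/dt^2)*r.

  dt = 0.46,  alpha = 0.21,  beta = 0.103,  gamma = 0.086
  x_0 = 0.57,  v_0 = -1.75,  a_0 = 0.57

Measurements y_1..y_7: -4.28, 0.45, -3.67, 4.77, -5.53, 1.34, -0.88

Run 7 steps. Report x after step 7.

x_post = 0.8237

step 1: x_pred=-0.1747  r=-4.1053  x^+=-1.0368  v^+=-2.4070  a^+=-2.7670
step 2: x_pred=-2.4368  r=2.8868  x^+=-1.8306  v^+=-3.0335  a^+=-0.4205
step 3: x_pred=-3.2704  r=-0.3996  x^+=-3.3544  v^+=-3.3164  a^+=-0.7453
step 4: x_pred=-4.9587  r=9.7287  x^+=-2.9157  v^+=-1.4808  a^+=7.1628
step 5: x_pred=-2.8390  r=-2.6910  x^+=-3.4041  v^+=1.2116  a^+=4.9754
step 6: x_pred=-2.3204  r=3.6604  x^+=-1.5517  v^+=4.3199  a^+=7.9508
step 7: x_pred=1.2766  r=-2.1566  x^+=0.8237  v^+=7.4943  a^+=6.1978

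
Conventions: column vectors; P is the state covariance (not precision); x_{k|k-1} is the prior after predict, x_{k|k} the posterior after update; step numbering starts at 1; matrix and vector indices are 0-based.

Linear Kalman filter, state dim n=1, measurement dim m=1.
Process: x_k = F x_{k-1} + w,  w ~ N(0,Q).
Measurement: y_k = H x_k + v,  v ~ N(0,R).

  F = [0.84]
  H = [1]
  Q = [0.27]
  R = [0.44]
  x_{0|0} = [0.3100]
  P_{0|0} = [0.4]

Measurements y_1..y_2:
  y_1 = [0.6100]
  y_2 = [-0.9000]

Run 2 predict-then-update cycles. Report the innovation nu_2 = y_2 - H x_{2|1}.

step 1: x^-=[0.2604]  P^-=[0.5522]  S=[0.9922]  K=[0.5566]  nu=[0.3496]  x^+=[0.4550]  P^+=[0.2449]
step 2: x^-=[0.3822]  P^-=[0.4428]  S=[0.8828]  K=[0.5016]  nu=[-1.2822]  x^+=[-0.2609]  P^+=[0.2207]

innov = [-1.2822]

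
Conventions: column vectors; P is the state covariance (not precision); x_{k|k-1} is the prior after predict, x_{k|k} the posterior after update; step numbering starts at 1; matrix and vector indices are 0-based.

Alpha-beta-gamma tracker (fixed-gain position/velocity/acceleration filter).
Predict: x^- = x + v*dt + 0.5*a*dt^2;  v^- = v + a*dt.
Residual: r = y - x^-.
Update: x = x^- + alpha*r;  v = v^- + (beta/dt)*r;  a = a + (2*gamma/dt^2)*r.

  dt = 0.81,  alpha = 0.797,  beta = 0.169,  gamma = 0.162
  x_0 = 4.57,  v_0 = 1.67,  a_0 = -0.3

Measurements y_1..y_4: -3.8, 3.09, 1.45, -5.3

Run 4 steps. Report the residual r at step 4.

resid = -2.9899

step 1: x_pred=5.8243  r=-9.6243  x^+=-1.8463  v^+=-0.5810  a^+=-5.0527
step 2: x_pred=-3.9745  r=7.0645  x^+=1.6559  v^+=-3.1998  a^+=-1.5641
step 3: x_pred=-1.4490  r=2.8990  x^+=0.8615  v^+=-3.8619  a^+=-0.1325
step 4: x_pred=-2.3101  r=-2.9899  x^+=-4.6930  v^+=-4.5930  a^+=-1.6090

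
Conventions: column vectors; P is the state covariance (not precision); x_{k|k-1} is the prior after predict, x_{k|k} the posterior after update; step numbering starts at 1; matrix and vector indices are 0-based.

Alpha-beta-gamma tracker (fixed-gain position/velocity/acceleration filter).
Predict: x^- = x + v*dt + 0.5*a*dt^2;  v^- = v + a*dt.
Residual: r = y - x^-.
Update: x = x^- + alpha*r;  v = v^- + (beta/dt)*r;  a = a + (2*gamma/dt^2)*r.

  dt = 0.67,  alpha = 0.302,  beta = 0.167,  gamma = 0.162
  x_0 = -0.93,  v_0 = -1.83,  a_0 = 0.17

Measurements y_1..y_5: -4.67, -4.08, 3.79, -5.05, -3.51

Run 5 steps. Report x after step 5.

step 1: x_pred=-2.1179  r=-2.5521  x^+=-2.8887  v^+=-2.3522  a^+=-1.6720
step 2: x_pred=-4.8399  r=0.7599  x^+=-4.6104  v^+=-3.2830  a^+=-1.1235
step 3: x_pred=-7.0622  r=10.8522  x^+=-3.7849  v^+=-1.3308  a^+=6.7092
step 4: x_pred=-3.1706  r=-1.8794  x^+=-3.7382  v^+=2.6959  a^+=5.3528
step 5: x_pred=-0.7305  r=-2.7795  x^+=-1.5699  v^+=5.5895  a^+=3.3466

x_post = -1.5699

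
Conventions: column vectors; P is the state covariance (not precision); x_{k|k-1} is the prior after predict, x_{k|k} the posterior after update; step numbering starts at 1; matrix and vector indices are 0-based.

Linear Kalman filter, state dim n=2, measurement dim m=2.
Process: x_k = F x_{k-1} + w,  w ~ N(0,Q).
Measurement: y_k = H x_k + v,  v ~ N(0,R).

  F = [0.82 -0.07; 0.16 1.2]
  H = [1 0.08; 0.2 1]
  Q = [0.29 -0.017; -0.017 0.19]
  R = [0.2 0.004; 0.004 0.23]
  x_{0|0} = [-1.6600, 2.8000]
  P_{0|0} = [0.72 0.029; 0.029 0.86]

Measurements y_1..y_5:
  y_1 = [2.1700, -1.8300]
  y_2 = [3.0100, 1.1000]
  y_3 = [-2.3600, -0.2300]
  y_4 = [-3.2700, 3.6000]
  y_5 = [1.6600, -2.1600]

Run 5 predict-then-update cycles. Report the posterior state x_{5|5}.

x_post = [0.2699, -0.4200]

step 1: x^-=[-1.5572, 3.0944]  P^-=[0.7750 0.0334; 0.0334 1.4580]  S=[0.9897 0.3096; 0.3096 1.7323]  K=[0.7963 -0.0335; -0.1195 0.8668]  nu=[3.4796, -4.6130]  x^+=[1.3683, -1.3203]  P^+=[0.1621 -0.0369; -0.0369 0.2063]
step 2: x^-=[1.2144, -1.3654]  P^-=[0.4042 -0.0490; -0.0490 0.4770]  S=[0.5994 0.0732; 0.0732 0.7036]  K=[0.6708 -0.0245; -0.1005 0.6745]  nu=[1.9048, 2.2225]  x^+=[2.4376, -0.0577]  P^+=[0.1365 -0.0303; -0.0303 0.1608]
step 3: x^-=[2.0029, 0.3208]  P^-=[0.3860 -0.0420; -0.0420 0.4134]  S=[0.5820 0.0716; 0.0716 0.6420]  K=[0.6599 -0.0188; -0.0943 0.6413]  nu=[-4.3885, -0.9514]  x^+=[-0.8751, 0.1244]  P^+=[0.1342 -0.0285; -0.0285 0.1528]
step 4: x^-=[-0.7263, 0.0092]  P^-=[0.3842 -0.0400; -0.0400 0.4026]  S=[0.5804 0.0724; 0.0724 0.6319]  K=[0.6586 -0.0171; -0.0926 0.6350]  nu=[-2.5444, 3.7360]  x^+=[-2.4662, 2.6173]  P^+=[0.1339 -0.0281; -0.0281 0.1513]
step 5: x^-=[-2.2055, 2.7461]  P^-=[0.3840 -0.0395; -0.0395 0.4005]  S=[0.5803 0.0727; 0.0727 0.6301]  K=[0.6584 -0.0168; -0.0923 0.6338]  nu=[3.6458, -4.4650]  x^+=[0.2699, -0.4200]  P^+=[0.1339 -0.0280; -0.0280 0.1510]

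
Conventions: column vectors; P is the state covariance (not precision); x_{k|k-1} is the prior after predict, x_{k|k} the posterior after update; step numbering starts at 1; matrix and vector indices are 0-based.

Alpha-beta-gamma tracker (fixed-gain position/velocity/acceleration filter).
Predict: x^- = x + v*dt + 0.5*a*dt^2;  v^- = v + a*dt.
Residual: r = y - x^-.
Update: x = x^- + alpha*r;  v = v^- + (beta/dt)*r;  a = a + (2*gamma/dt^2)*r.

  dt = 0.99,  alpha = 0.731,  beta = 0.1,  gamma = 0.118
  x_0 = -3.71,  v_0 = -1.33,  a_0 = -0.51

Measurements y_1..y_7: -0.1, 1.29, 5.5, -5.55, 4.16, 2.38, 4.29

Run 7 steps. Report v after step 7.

v_post = 2.2843

step 1: x_pred=-5.2766  r=5.1766  x^+=-1.4925  v^+=-1.3120  a^+=0.7365
step 2: x_pred=-2.4305  r=3.7205  x^+=0.2892  v^+=-0.2071  a^+=1.6324
step 3: x_pred=0.8841  r=4.6159  x^+=4.2583  v^+=1.8752  a^+=2.7438
step 4: x_pred=7.4594  r=-13.0094  x^+=-2.0505  v^+=3.2775  a^+=-0.3887
step 5: x_pred=1.0037  r=3.1563  x^+=3.3110  v^+=3.2115  a^+=0.3713
step 6: x_pred=6.6723  r=-4.2923  x^+=3.5346  v^+=3.1455  a^+=-0.6623
step 7: x_pred=6.3241  r=-2.0341  x^+=4.8372  v^+=2.2843  a^+=-1.1521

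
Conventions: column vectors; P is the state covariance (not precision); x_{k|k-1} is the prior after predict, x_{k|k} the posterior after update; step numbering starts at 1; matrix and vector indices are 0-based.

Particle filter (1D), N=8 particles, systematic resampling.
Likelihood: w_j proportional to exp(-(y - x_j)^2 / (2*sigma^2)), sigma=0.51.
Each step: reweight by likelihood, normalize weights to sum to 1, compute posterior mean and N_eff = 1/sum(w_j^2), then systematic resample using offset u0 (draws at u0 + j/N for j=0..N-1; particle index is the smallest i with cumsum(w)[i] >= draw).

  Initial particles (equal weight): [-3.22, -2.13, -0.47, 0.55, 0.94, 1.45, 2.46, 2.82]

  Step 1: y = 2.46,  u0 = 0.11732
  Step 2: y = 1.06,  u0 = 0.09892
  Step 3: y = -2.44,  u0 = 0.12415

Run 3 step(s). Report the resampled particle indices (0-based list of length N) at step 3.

step 1: w=[0.0000, 0.0000, 0.0000, 0.0005, 0.0061, 0.0728, 0.5174, 0.4033]  mean=2.5215  Neff=2.2955  idx=[6, 6, 6, 6, 7, 7, 7, 7]
step 2: w=[0.2248, 0.2248, 0.2248, 0.2248, 0.0252, 0.0252, 0.0252, 0.0252]  mean=2.4963  Neff=4.8870  idx=[0, 0, 1, 2, 2, 3, 3, 6]
step 3: w=[0.1428, 0.1428, 0.1428, 0.1428, 0.1428, 0.1428, 0.1428, 0.0001]  mean=2.4600  Neff=7.0018  idx=[0, 1, 2, 3, 4, 5, 6, 6]

resampled_idx = [0, 1, 2, 3, 4, 5, 6, 6]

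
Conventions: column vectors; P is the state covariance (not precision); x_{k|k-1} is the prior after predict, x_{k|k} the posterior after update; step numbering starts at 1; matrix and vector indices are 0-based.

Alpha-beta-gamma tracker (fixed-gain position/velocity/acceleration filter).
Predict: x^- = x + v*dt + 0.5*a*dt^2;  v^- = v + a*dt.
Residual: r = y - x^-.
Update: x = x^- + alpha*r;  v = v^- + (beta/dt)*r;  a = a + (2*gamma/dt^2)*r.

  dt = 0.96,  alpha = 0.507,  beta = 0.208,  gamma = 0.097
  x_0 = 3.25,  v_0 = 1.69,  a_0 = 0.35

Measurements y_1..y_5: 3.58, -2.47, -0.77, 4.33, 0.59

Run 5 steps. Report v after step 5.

v_post = -2.4648

step 1: x_pred=5.0337  r=-1.4537  x^+=4.2967  v^+=1.7110  a^+=0.0440
step 2: x_pred=5.9595  r=-8.4295  x^+=1.6858  v^+=-0.0731  a^+=-1.7305
step 3: x_pred=0.8182  r=-1.5882  x^+=0.0130  v^+=-2.0785  a^+=-2.0648
step 4: x_pred=-2.9338  r=7.2638  x^+=0.7489  v^+=-2.4868  a^+=-0.5357
step 5: x_pred=-1.8852  r=2.4752  x^+=-0.6303  v^+=-2.4648  a^+=-0.0147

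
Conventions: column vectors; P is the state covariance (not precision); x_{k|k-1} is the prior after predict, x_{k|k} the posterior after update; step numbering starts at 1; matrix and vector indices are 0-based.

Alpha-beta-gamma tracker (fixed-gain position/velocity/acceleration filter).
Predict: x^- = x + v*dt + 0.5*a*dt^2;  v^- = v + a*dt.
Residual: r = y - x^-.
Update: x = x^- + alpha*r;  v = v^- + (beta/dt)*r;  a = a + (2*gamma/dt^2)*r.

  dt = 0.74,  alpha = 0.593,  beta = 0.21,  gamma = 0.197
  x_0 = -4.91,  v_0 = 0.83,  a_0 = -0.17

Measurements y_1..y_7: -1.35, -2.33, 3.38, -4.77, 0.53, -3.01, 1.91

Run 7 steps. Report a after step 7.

step 1: x_pred=-4.3423  r=2.9923  x^+=-2.5679  v^+=1.5534  a^+=1.9830
step 2: x_pred=-0.8754  r=-1.4546  x^+=-1.7380  v^+=2.6080  a^+=0.9364
step 3: x_pred=0.4483  r=2.9317  x^+=2.1868  v^+=4.1329  a^+=3.0458
step 4: x_pred=6.0791  r=-10.8491  x^+=-0.3544  v^+=3.3080  a^+=-4.7602
step 5: x_pred=0.7902  r=-0.2602  x^+=0.6359  v^+=-0.2884  a^+=-4.9474
step 6: x_pred=-0.9321  r=-2.0779  x^+=-2.1643  v^+=-4.5391  a^+=-6.4425
step 7: x_pred=-7.2872  r=9.1972  x^+=-1.8333  v^+=-6.6965  a^+=0.1749

a_post = 0.1749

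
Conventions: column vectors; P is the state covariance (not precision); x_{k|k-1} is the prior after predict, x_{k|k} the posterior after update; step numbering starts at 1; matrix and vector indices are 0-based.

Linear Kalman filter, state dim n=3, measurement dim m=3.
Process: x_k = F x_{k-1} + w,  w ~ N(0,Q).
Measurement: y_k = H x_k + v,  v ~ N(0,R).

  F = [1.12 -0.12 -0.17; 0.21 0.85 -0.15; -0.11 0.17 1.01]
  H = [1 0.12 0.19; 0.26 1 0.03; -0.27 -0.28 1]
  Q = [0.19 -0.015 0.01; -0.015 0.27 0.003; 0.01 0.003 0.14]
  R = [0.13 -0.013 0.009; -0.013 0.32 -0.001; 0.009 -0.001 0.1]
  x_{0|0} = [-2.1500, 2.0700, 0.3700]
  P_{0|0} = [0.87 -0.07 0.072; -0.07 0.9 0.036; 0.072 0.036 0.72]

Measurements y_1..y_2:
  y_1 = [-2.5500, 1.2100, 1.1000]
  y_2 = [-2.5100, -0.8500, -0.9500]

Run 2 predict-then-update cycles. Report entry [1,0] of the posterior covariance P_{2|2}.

P_post[1,0] = -0.0519

step 1: x^-=[-2.7193, 1.2525, 0.9621]  P^-=[1.3080 0.0321 -0.1760; 0.0321 0.9361 0.0544; -0.1760 0.0544 0.9100]  S=[1.4276 0.4742 -0.3761; 0.4742 1.3625 -0.3291; -0.3761 -0.3291 1.2482]  K=[0.8722 -0.0800 -0.1895; -0.1427 0.7388 -0.0216; 0.1692 0.1731 0.8515]  nu=[-0.1638, 0.6357, -0.2456]  x^+=[-2.8665, 1.7508, 0.8353]  P^+=[0.1204 -0.0681 0.0024; -0.0681 0.2546 0.0487; 0.0024 0.0487 0.1008]
step 2: x^-=[-3.5626, 0.7609, 1.4566]  P^-=[0.3670 -0.0799 -0.0457; -0.0799 0.4246 0.0668; -0.0457 0.0668 0.2704]  S=[0.4794 0.0618 -0.0670; 0.0618 0.7314 -0.0555; -0.0670 -0.0555 0.4056]  K=[0.7077 -0.0551 -0.1926; -0.1088 0.5628 -0.0163; 0.1077 0.1291 0.6863]  nu=[0.6845, -0.7284, -3.1554]  x^+=[-2.4303, 0.3279, -0.7293]  P^+=[0.0974 -0.0519 -0.0011; -0.0519 0.1939 0.0371; -0.0011 0.0371 0.0796]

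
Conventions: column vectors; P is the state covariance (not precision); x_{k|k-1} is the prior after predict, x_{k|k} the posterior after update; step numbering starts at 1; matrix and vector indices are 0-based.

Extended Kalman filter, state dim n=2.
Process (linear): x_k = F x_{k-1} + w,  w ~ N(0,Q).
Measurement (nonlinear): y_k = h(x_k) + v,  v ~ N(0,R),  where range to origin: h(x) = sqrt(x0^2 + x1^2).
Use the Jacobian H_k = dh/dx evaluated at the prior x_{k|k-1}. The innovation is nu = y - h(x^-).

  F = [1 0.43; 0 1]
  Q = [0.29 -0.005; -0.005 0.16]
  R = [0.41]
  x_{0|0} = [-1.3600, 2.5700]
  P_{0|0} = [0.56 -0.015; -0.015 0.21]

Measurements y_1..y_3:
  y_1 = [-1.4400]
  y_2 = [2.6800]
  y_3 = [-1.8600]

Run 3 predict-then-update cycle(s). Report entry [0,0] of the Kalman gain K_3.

K[0,0] = 0.7732

step 1: x^-=[-0.2549, 2.5700]  P^-=[0.8759 0.0703; 0.0703 0.3700]  H_jac=[-0.0987 0.9951]  S=[0.7711]  K=[-0.0214; 0.4685]  nu=[-4.0226]  x^+=[-0.1688, 0.6855]  P^+=[0.8756 0.0780; 0.0780 0.2008]
step 2: x^-=[0.1259, 0.6855]  P^-=[1.2698 0.1594; 0.1594 0.3608]  H_jac=[0.1807 0.9835]  S=[0.8571]  K=[0.4505; 0.4476]  nu=[1.9830]  x^+=[1.0193, 1.5731]  P^+=[1.0958 -0.0135; -0.0135 0.1891]
step 3: x^-=[1.6958, 1.5731]  P^-=[1.4092 0.0628; 0.0628 0.3491]  H_jac=[0.7331 0.6801]  S=[1.3915]  K=[0.7732; 0.2037]  nu=[-4.1731]  x^+=[-1.5306, 0.7230]  P^+=[0.5774 -0.1563; -0.1563 0.2913]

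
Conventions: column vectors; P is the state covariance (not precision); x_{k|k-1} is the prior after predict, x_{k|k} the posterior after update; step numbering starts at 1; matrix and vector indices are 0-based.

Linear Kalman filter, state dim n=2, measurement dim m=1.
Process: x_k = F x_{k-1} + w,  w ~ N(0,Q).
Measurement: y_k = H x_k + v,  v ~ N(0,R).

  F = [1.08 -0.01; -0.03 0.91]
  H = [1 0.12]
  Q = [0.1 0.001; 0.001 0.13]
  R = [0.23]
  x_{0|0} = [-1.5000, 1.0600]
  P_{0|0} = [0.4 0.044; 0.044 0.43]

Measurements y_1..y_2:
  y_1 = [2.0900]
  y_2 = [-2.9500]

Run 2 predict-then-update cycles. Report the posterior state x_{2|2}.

step 1: x^-=[-1.6306, 1.0096]  P^-=[0.5657 0.0274; 0.0274 0.4840]  S=[0.8092]  K=[0.7031; 0.1056]  nu=[3.5994]  x^+=[0.9001, 1.3898]  P^+=[0.1656 -0.0327; -0.0327 0.4750]
step 2: x^-=[0.9583, 1.2377]  P^-=[0.2940 -0.0408; -0.0408 0.5253]  S=[0.5217]  K=[0.5540; 0.0425]  nu=[-4.0568]  x^+=[-1.2894, 1.0651]  P^+=[0.1338 -0.0531; -0.0531 0.5243]

x_post = [-1.2894, 1.0651]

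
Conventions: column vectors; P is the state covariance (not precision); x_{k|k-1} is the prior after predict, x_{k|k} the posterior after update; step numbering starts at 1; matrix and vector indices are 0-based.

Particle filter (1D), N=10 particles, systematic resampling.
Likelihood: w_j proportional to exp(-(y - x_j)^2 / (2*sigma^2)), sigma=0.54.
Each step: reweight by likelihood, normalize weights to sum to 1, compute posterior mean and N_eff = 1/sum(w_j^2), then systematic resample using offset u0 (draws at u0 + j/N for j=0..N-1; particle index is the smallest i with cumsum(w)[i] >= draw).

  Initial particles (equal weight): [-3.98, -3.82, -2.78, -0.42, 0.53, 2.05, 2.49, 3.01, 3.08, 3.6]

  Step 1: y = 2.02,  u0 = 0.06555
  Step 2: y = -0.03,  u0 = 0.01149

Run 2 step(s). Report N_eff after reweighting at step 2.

step 1: w=[0.0000, 0.0000, 0.0000, 0.0000, 0.0108, 0.4868, 0.3338, 0.0908, 0.0710, 0.0067]  mean=2.3511  Neff=2.7637  idx=[5, 5, 5, 5, 5, 6, 6, 6, 7, 8]
step 2: w=[0.1963, 0.1963, 0.1963, 0.1963, 0.1963, 0.0061, 0.0061, 0.0061, 0.0000, 0.0000]  mean=2.0581  Neff=5.1860  idx=[0, 0, 1, 1, 2, 2, 3, 3, 4, 4]

N_eff = 5.1860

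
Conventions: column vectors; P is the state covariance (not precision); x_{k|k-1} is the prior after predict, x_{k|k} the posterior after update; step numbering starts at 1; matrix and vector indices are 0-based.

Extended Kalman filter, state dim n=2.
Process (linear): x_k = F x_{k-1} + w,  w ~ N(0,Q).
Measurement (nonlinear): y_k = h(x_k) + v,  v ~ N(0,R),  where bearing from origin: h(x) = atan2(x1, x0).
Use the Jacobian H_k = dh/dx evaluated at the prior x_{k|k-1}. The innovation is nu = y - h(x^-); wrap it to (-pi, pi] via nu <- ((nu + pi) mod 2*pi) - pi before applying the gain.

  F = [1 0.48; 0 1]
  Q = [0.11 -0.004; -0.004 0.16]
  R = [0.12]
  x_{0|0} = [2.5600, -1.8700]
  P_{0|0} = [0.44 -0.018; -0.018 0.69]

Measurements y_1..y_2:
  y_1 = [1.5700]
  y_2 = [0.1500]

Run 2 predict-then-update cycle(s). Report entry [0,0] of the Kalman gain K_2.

K[0,0] = 0.1790

step 1: x^-=[1.6624, -1.8700]  P^-=[0.6917 0.3092; 0.3092 0.8500]  H_jac=[0.2987 0.2655]  S=[0.2907]  K=[0.9932; 1.0941]  nu=[2.4141]  x^+=[4.0600, 0.7714]  P^+=[0.4050 -0.0067; -0.0067 0.5020]
step 2: x^-=[4.4303, 0.7714]  P^-=[0.6242 0.2303; 0.2303 0.6620]  H_jac=[-0.0381 0.2191]  S=[0.1488]  K=[0.1790; 0.9154]  nu=[-0.0224]  x^+=[4.4263, 0.7509]  P^+=[0.6194 0.2059; 0.2059 0.5373]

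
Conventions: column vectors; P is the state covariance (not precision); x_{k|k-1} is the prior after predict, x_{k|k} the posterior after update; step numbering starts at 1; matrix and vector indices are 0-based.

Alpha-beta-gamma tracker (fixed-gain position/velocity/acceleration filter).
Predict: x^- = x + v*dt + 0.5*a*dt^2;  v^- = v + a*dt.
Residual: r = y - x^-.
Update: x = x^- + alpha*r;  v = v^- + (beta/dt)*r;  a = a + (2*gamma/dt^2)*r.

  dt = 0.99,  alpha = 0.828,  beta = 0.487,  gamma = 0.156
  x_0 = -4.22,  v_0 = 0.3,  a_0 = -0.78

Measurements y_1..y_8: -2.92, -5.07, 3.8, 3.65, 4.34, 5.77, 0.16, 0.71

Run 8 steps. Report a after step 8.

a_post = -2.1817

step 1: x_pred=-4.3052  r=1.3852  x^+=-3.1583  v^+=0.2092  a^+=-0.3390
step 2: x_pred=-3.1173  r=-1.9527  x^+=-4.7341  v^+=-1.0870  a^+=-0.9607
step 3: x_pred=-6.2810  r=10.0810  x^+=2.0661  v^+=2.9210  a^+=2.2485
step 4: x_pred=6.0597  r=-2.4097  x^+=4.0645  v^+=3.9616  a^+=1.4814
step 5: x_pred=8.7124  r=-4.3724  x^+=5.0921  v^+=3.2773  a^+=0.0895
step 6: x_pred=8.3805  r=-2.6105  x^+=6.2190  v^+=2.0818  a^+=-0.7415
step 7: x_pred=7.9166  r=-7.7566  x^+=1.4941  v^+=-2.4679  a^+=-3.2107
step 8: x_pred=-2.5225  r=3.2325  x^+=0.1540  v^+=-4.0564  a^+=-2.1817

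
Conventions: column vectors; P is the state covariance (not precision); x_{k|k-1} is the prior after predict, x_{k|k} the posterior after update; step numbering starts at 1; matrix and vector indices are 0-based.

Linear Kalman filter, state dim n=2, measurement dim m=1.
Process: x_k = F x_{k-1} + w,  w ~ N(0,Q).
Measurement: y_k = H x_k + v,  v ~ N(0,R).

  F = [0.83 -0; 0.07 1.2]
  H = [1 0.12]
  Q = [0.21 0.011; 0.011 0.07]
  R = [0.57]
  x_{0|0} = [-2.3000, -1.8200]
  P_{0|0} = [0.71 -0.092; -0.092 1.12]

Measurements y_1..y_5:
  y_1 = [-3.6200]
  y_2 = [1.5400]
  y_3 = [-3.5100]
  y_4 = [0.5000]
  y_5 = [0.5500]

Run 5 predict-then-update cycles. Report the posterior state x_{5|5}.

step 1: x^-=[-1.9090, -2.3450]  P^-=[0.6991 -0.0394; -0.0394 1.6708]  S=[1.2837]  K=[0.5409; 0.1255]  nu=[-1.4296]  x^+=[-2.6823, -2.5244]  P^+=[0.3235 -0.1265; -0.1265 1.6506]
step 2: x^-=[-2.2263, -3.2171]  P^-=[0.4329 -0.0962; -0.0962 2.4272]  S=[1.0147]  K=[0.4152; 0.1922]  nu=[4.1524]  x^+=[-0.5022, -2.4190]  P^+=[0.2579 -0.1772; -0.1772 2.3897]
step 3: x^-=[-0.4169, -2.9379]  P^-=[0.3877 -0.1505; -0.1505 3.4827]  S=[0.9717]  K=[0.3804; 0.2752]  nu=[-2.7406]  x^+=[-1.4593, -3.6921]  P^+=[0.2471 -0.2522; -0.2522 3.4091]
step 4: x^-=[-1.2112, -4.5327]  P^-=[0.3802 -0.2259; -0.2259 4.9379]  S=[0.9671]  K=[0.3651; 0.3792]  nu=[2.2552]  x^+=[-0.3878, -3.6776]  P^+=[0.2513 -0.3598; -0.3598 4.7989]
step 5: x^-=[-0.3219, -4.4403]  P^-=[0.3831 -0.3327; -0.3327 6.9212]  S=[0.9729]  K=[0.3527; 0.5117]  nu=[1.4047]  x^+=[0.1736, -3.7215]  P^+=[0.2621 -0.5083; -0.5083 6.6665]

x_post = [0.1736, -3.7215]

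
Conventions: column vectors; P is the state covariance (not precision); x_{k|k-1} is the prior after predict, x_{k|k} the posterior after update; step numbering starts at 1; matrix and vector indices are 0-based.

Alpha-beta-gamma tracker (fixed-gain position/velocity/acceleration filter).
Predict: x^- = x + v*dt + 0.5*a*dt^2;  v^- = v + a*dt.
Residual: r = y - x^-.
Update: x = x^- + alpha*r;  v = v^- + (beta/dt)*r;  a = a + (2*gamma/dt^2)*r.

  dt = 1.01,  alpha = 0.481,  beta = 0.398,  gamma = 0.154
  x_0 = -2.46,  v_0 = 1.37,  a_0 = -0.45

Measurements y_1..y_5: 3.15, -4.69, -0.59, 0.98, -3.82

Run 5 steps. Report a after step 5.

step 1: x_pred=-1.3058  r=4.4558  x^+=0.8374  v^+=2.6714  a^+=0.8954
step 2: x_pred=3.9922  r=-8.6822  x^+=-0.1840  v^+=0.1544  a^+=-1.7261
step 3: x_pred=-0.9084  r=0.3184  x^+=-0.7553  v^+=-1.4635  a^+=-1.6299
step 4: x_pred=-3.0647  r=4.0447  x^+=-1.1192  v^+=-1.5158  a^+=-0.4087
step 5: x_pred=-2.8587  r=-0.9613  x^+=-3.3211  v^+=-2.3075  a^+=-0.6990

a_post = -0.6990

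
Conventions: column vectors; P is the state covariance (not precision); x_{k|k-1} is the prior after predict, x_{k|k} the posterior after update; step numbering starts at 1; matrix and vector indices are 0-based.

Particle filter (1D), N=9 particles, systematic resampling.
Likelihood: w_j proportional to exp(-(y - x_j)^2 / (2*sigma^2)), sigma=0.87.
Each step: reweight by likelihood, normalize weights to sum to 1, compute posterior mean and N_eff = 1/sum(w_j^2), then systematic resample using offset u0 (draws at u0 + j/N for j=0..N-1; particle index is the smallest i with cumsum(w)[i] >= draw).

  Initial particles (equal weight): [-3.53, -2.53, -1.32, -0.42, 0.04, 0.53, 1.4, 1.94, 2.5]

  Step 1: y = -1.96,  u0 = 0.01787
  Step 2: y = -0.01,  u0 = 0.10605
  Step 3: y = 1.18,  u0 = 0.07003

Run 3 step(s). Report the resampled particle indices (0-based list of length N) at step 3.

step 1: w=[0.0951, 0.3911, 0.3698, 0.1012, 0.0345, 0.0081, 0.0003, 0.0000, 0.0000]  mean=-1.8497  Neff=3.2238  idx=[0, 1, 1, 1, 1, 2, 2, 2, 3]
step 2: w=[0.0001, 0.0078, 0.0078, 0.0078, 0.0078, 0.1675, 0.1675, 0.1675, 0.4658]  mean=-0.9390  Neff=3.3171  idx=[5, 6, 6, 7, 8, 8, 8, 8, 8]
step 3: w=[0.0163, 0.0163, 0.0163, 0.0163, 0.1869, 0.1869, 0.1869, 0.1869, 0.1869]  mean=-0.4788  Neff=5.6887  idx=[4, 4, 5, 5, 6, 6, 7, 8, 8]

resampled_idx = [4, 4, 5, 5, 6, 6, 7, 8, 8]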